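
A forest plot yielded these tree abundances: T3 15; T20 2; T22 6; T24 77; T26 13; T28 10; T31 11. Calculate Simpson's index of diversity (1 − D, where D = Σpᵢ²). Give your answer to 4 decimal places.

Total N = 15+2+6+77+13+10+11 = 134, so the proportions are 0.11194, 0.014925, 0.044776, 0.574627, 0.097015, 0.074627, 0.08209 (working shown to 6 dp, full precision carried).
D = 0.11194² + 0.014925² + 0.044776² + 0.574627² + 0.097015² + 0.074627² + 0.08209² = 0.012531 + 0.000223 + 0.002005 + 0.330196 + 0.009412 + 0.005569 + 0.006739 = 0.366674.
So 1 − D = 0.633326, i.e. 0.6333 to 4 decimal places.

0.6333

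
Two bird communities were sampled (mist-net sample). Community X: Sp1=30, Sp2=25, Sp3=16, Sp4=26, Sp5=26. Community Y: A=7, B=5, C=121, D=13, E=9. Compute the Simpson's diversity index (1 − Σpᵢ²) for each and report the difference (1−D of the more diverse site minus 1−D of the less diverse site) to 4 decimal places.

Community X: N=123, proportions 0.243902, 0.203252, 0.130081, 0.211382, 0.211382, giving 1−D = 0.792914 (working shown to 6 dp, full precision carried).
Community Y: N=155, proportions 0.045161, 0.032258, 0.780645, 0.083871, 0.058065, giving 1−D = 0.377107.
Difference = |0.792914 − 0.377107| = 0.415807, i.e. 0.4158 to 4 decimal places.

0.4158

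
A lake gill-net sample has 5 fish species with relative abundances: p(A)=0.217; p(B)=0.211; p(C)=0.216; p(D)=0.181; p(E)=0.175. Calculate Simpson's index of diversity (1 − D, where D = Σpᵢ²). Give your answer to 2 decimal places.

D = 0.217² + 0.211² + 0.216² + 0.181² + 0.175² = 0.0471 + 0.0445 + 0.0467 + 0.0328 + 0.0306 = 0.2017 (working shown to 4 dp, full precision carried).
So 1 − D = 0.7983, i.e. 0.80 to 2 decimal places.

0.80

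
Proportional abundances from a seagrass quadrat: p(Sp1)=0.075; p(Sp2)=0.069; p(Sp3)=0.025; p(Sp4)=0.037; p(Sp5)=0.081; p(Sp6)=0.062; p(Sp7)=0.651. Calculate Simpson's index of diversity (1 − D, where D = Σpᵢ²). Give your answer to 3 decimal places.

D = 0.075² + 0.069² + 0.025² + 0.037² + 0.081² + 0.062² + 0.651² = 0.00562 + 0.00476 + 0.00063 + 0.00137 + 0.00656 + 0.00384 + 0.42380 = 0.44659 (working shown to 5 dp, full precision carried).
So 1 − D = 0.55341, i.e. 0.553 to 3 decimal places.

0.553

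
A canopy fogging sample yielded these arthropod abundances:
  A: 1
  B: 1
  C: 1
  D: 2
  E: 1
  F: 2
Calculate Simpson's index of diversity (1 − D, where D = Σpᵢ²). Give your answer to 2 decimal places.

Total N = 1+1+1+2+1+2 = 8, so the proportions are 0.125, 0.125, 0.125, 0.25, 0.125, 0.25 (working shown to 4 dp, full precision carried).
D = 0.125² + 0.125² + 0.125² + 0.25² + 0.125² + 0.25² = 0.0156 + 0.0156 + 0.0156 + 0.0625 + 0.0156 + 0.0625 = 0.1875.
So 1 − D = 0.8125, i.e. 0.81 to 2 decimal places.

0.81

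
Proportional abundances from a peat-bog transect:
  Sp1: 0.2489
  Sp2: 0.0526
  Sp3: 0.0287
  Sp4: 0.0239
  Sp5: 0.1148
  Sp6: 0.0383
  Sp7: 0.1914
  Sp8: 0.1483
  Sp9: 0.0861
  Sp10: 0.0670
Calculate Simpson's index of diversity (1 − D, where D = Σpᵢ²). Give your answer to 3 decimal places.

0.849

D = 0.2489² + 0.0526² + 0.0287² + 0.0239² + 0.1148² + 0.0383² + 0.1914² + 0.1483² + 0.0861² + 0.067² = 0.06195 + 0.00277 + 0.00082 + 0.00057 + 0.01318 + 0.00147 + 0.03663 + 0.02199 + 0.00741 + 0.00449 = 0.15129 (working shown to 5 dp, full precision carried).
So 1 − D = 0.84871, i.e. 0.849 to 3 decimal places.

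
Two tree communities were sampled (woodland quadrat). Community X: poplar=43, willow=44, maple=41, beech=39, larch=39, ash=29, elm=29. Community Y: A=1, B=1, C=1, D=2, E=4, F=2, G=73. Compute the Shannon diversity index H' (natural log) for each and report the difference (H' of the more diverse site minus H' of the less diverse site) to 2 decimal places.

1.33

Community X: N=264, proportions 0.1629, 0.1667, 0.1553, 0.1477, 0.1477, 0.1098, 0.1098, giving H' = 1.9337 (working shown to 4 dp, full precision carried).
Community Y: N=84, proportions 0.0119, 0.0119, 0.0119, 0.0238, 0.0476, 0.0238, 0.869, giving H' = 0.6032.
Difference = |1.9337 − 0.6032| = 1.3305, i.e. 1.33 to 2 decimal places.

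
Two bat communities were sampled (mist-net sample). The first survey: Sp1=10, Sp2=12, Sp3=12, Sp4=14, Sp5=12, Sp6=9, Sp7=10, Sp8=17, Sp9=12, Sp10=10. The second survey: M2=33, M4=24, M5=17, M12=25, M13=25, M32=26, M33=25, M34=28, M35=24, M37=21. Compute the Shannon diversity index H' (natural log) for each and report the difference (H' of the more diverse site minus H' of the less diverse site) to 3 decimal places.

0.004

The first survey: N=118, proportions 0.08475, 0.10169, 0.10169, 0.11864, 0.10169, 0.07627, 0.08475, 0.14407, 0.10169, 0.08475, giving H' = 2.28560 (working shown to 5 dp, full precision carried).
The second survey: N=248, proportions 0.13306, 0.09677, 0.06855, 0.10081, 0.10081, 0.10484, 0.10081, 0.1129, 0.09677, 0.08468, giving H' = 2.28980.
Difference = |2.28560 − 2.28980| = 0.00420, i.e. 0.004 to 3 decimal places.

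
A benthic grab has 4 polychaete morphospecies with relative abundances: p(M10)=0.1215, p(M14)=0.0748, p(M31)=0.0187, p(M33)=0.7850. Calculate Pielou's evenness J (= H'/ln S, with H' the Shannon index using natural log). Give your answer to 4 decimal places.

0.5154

H' = −Σ pᵢ ln pᵢ = −((-0.256103) + (-0.193952) + (-0.074412) + (-0.190026)) = 0.714492 (working shown to 6 dp, full precision carried).
With S = 4 species, ln S = 1.386294, so J = 0.714492/1.386294 = 0.515397, i.e. 0.5154 to 4 decimal places.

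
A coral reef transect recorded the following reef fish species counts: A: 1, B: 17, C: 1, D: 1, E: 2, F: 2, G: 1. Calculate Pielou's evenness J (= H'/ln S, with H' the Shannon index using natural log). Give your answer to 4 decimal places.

Total N = 1+17+1+1+2+2+1 = 25, so the proportions are 0.04, 0.68, 0.04, 0.04, 0.08, 0.08, 0.04 (working shown to 6 dp, full precision carried).
H' = −Σ pᵢ ln pᵢ = −((-0.128755) + (-0.262250) + (-0.128755) + (-0.128755) + (-0.202058) + (-0.202058) + (-0.128755)) = 1.181387.
With S = 7 species, ln S = 1.945910, so J = 1.181387/1.945910 = 0.607113, i.e. 0.6071 to 4 decimal places.

0.6071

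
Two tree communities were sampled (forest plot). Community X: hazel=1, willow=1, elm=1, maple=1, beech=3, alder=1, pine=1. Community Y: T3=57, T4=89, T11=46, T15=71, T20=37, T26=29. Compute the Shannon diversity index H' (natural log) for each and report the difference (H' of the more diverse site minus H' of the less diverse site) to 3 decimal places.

Community X: N=9, proportions 0.11111, 0.11111, 0.11111, 0.11111, 0.33333, 0.11111, 0.11111, giving H' = 1.83102 (working shown to 5 dp, full precision carried).
Community Y: N=329, proportions 0.17325, 0.27052, 0.13982, 0.21581, 0.11246, 0.08815, giving H' = 1.72321.
Difference = |1.83102 − 1.72321| = 0.10781, i.e. 0.108 to 3 decimal places.

0.108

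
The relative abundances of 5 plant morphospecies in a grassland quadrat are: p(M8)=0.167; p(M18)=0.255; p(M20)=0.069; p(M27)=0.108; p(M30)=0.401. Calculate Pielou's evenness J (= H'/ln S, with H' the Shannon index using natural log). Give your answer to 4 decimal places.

H' = −Σ pᵢ ln pᵢ = −((-0.298890) + (-0.348455) + (-0.184482) + (-0.240367) + (-0.366431)) = 1.438626 (working shown to 6 dp, full precision carried).
With S = 5 species, ln S = 1.609438, so J = 1.438626/1.609438 = 0.893869, i.e. 0.8939 to 4 decimal places.

0.8939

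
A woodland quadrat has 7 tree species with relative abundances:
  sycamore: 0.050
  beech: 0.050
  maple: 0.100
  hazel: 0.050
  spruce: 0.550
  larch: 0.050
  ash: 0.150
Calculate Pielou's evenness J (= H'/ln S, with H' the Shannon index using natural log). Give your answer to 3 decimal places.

H' = −Σ pᵢ ln pᵢ = −((-0.14979) + (-0.14979) + (-0.23026) + (-0.14979) + (-0.32881) + (-0.14979) + (-0.28457)) = 1.44278 (working shown to 5 dp, full precision carried).
With S = 7 species, ln S = 1.94591, so J = 1.44278/1.94591 = 0.74144, i.e. 0.741 to 3 decimal places.

0.741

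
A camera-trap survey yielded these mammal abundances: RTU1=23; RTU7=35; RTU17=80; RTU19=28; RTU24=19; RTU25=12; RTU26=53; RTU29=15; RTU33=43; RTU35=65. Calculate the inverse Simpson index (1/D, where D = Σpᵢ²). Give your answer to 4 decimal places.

Total N = 23+35+80+28+19+12+53+15+43+65 = 373, so the proportions are 0.0616622, 0.09383378, 0.21447721, 0.07506702, 0.05093834, 0.03217158, 0.14209115, 0.04021448, 0.1152815, 0.17426273 (working shown to 8 dp, full precision carried).
D = 0.0616622² + 0.09383378² + 0.21447721² + 0.07506702² + 0.05093834² + 0.03217158² + 0.14209115² + 0.04021448² + 0.1152815² + 0.17426273² = 0.00380223 + 0.00880478 + 0.04600047 + 0.00563506 + 0.00259471 + 0.00103501 + 0.02018990 + 0.00161720 + 0.01328982 + 0.03036750 = 0.13333669.
So 1/D = 7.499811, i.e. 7.4998 to 4 decimal places.

7.4998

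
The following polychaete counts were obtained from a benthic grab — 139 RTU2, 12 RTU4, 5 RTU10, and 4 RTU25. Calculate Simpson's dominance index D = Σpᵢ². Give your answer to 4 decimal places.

Total N = 139+12+5+4 = 160, so the proportions are 0.86875, 0.075, 0.03125, 0.025 (working shown to 6 dp, full precision carried).
D = 0.86875² + 0.075² + 0.03125² + 0.025² = 0.754727 + 0.005625 + 0.000977 + 0.000625 = 0.761953.
To 4 decimal places, D = 0.7620.

0.7620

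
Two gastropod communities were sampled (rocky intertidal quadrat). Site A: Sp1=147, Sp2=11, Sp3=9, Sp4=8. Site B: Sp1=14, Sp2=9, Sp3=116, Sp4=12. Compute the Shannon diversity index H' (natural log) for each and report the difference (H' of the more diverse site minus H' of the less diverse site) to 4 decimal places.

Site A: N=175, proportions 0.84, 0.0628571, 0.0514286, 0.0457143, giving H' = 0.6140374 (working shown to 7 dp, full precision carried).
Site B: N=151, proportions 0.0927152, 0.0596026, 0.7682119, 0.0794702, giving H' = 0.7923979.
Difference = |0.6140374 − 0.7923979| = 0.1783605, i.e. 0.1784 to 4 decimal places.

0.1784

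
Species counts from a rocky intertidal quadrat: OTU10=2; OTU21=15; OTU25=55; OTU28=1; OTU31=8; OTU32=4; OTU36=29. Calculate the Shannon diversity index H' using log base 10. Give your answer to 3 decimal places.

Total N = 2+15+55+1+8+4+29 = 114, so the proportions are 0.01754, 0.13158, 0.48246, 0.00877, 0.07018, 0.03509, 0.25439 (working shown to 5 dp, full precision carried).
Each pᵢ log₁₀ pᵢ term: 0.01754×(-1.75587)=-0.03080, 0.13158×(-0.88081)=-0.11590, 0.48246×(-0.31654)=-0.15272, 0.00877×(-2.05690)=-0.01804, 0.07018×(-1.15381)=-0.08097, 0.03509×(-1.45484)=-0.05105, 0.25439×(-0.59451)=-0.15123.
Sum = -0.60071, so H' = 0.601.

0.601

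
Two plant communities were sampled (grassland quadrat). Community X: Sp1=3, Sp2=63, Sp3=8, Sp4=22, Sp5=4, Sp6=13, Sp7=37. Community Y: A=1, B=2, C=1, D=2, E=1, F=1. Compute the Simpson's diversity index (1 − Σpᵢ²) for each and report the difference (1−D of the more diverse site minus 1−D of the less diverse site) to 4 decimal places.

0.0827

Community X: N=150, proportions 0.02, 0.42, 0.053333, 0.146667, 0.026667, 0.086667, 0.246667, giving 1−D = 0.729778 (working shown to 6 dp, full precision carried).
Community Y: N=8, proportions 0.125, 0.25, 0.125, 0.25, 0.125, 0.125, giving 1−D = 0.812500.
Difference = |0.729778 − 0.812500| = 0.082722, i.e. 0.0827 to 4 decimal places.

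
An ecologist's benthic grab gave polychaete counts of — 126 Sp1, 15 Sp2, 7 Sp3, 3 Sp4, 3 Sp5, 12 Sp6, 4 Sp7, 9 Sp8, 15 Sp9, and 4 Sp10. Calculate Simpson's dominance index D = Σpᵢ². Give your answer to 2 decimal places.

0.42

Total N = 126+15+7+3+3+12+4+9+15+4 = 198, so the proportions are 0.6364, 0.0758, 0.0354, 0.0152, 0.0152, 0.0606, 0.0202, 0.0455, 0.0758, 0.0202 (working shown to 4 dp, full precision carried).
D = 0.6364² + 0.0758² + 0.0354² + 0.0152² + 0.0152² + 0.0606² + 0.0202² + 0.0455² + 0.0758² + 0.0202² = 0.4050 + 0.0057 + 0.0012 + 0.0002 + 0.0002 + 0.0037 + 0.0004 + 0.0021 + 0.0057 + 0.0004 = 0.4247.
To 2 decimal places, D = 0.42.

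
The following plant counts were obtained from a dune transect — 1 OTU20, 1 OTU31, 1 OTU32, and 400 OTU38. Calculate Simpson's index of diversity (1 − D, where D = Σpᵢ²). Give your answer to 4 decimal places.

0.0148

Total N = 1+1+1+400 = 403, so the proportions are 0.002481, 0.002481, 0.002481, 0.992556 (working shown to 6 dp, full precision carried).
D = 0.002481² + 0.002481² + 0.002481² + 0.992556² = 0.000006 + 0.000006 + 0.000006 + 0.985167 = 0.985186.
So 1 − D = 0.014814, i.e. 0.0148 to 4 decimal places.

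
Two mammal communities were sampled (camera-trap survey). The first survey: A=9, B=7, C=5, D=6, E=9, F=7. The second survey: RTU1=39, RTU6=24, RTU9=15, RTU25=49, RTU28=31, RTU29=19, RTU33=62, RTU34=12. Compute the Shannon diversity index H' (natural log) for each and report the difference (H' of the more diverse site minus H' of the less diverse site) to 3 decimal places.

The first survey: N=43, proportions 0.209302, 0.162791, 0.116279, 0.139535, 0.209302, 0.162791, giving H' = 1.770723 (working shown to 6 dp, full precision carried).
The second survey: N=251, proportions 0.155378, 0.095618, 0.059761, 0.195219, 0.123506, 0.075697, 0.247012, 0.047809, giving H' = 1.945488.
Difference = |1.770723 − 1.945488| = 0.174765, i.e. 0.175 to 3 decimal places.

0.175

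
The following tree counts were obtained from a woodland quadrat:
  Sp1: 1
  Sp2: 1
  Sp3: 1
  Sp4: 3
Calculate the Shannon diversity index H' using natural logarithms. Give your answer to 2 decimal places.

Total N = 1+1+1+3 = 6, so the proportions are 0.1667, 0.1667, 0.1667, 0.5 (working shown to 4 dp, full precision carried).
Each pᵢ ln pᵢ term: 0.1667×(-1.7918)=-0.2986, 0.1667×(-1.7918)=-0.2986, 0.1667×(-1.7918)=-0.2986, 0.5×(-0.6931)=-0.3466.
Sum = -1.2425, so H' = 1.24.

1.24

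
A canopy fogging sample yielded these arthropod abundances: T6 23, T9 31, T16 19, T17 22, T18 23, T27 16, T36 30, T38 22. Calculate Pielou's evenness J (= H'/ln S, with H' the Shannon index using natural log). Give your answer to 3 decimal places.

0.990

Total N = 23+31+19+22+23+16+30+22 = 186, so the proportions are 0.12366, 0.16667, 0.10215, 0.11828, 0.12366, 0.08602, 0.16129, 0.11828 (working shown to 5 dp, full precision carried).
H' = −Σ pᵢ ln pᵢ = −((-0.25847) + (-0.29863) + (-0.23304) + (-0.25249) + (-0.25847) + (-0.21102) + (-0.29428) + (-0.25249)) = 2.05890.
With S = 8 species, ln S = 2.07944, so J = 2.05890/2.07944 = 0.99012, i.e. 0.990 to 3 decimal places.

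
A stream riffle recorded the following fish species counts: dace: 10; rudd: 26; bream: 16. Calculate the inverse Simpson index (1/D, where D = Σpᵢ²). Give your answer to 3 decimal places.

Total N = 10+26+16 = 52, so the proportions are 0.192308, 0.5, 0.307692 (working shown to 6 dp, full precision carried).
D = 0.192308² + 0.5² + 0.307692² = 0.036982 + 0.250000 + 0.094675 = 0.381657.
So 1/D = 2.62016, i.e. 2.620 to 3 decimal places.

2.620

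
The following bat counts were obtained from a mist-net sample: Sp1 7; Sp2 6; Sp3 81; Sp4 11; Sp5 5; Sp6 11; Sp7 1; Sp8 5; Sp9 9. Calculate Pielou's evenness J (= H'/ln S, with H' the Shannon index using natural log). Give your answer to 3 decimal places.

0.667

Total N = 7+6+81+11+5+11+1+5+9 = 136, so the proportions are 0.05147, 0.04412, 0.59559, 0.08088, 0.03676, 0.08088, 0.00735, 0.03676, 0.06618 (working shown to 5 dp, full precision carried).
H' = −Σ pᵢ ln pᵢ = −((-0.15270) + (-0.13769) + (-0.30864) + (-0.20340) + (-0.12144) + (-0.20340) + (-0.03612) + (-0.12144) + (-0.17970)) = 1.46453.
With S = 9 species, ln S = 2.19722, so J = 1.46453/2.19722 = 0.66653, i.e. 0.667 to 3 decimal places.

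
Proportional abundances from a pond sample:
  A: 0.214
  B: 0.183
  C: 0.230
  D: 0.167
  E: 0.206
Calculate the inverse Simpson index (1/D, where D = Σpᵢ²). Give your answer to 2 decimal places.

4.94

D = 0.214² + 0.183² + 0.23² + 0.167² + 0.206² = 0.045796 + 0.033489 + 0.052900 + 0.027889 + 0.042436 = 0.202510 (working shown to 6 dp, full precision carried).
So 1/D = 4.9380, i.e. 4.94 to 2 decimal places.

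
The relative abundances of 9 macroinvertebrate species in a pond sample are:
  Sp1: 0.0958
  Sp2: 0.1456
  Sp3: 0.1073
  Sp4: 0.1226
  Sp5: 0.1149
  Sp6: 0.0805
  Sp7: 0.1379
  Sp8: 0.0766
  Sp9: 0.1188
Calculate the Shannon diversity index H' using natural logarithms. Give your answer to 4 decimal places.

Each pᵢ ln pᵢ term (working shown to 6 dp, full precision carried): 0.0958×(-2.345493)=-0.224698, 0.1456×(-1.926892)=-0.280555, 0.1073×(-2.232127)=-0.239507, 0.1226×(-2.098828)=-0.257316, 0.1149×(-2.163693)=-0.248608, 0.0805×(-2.519498)=-0.202820, 0.1379×(-1.981226)=-0.273211, 0.0766×(-2.569158)=-0.196798, 0.1188×(-2.130314)=-0.253081.
Sum = -2.176595, so H' = 2.1766.

2.1766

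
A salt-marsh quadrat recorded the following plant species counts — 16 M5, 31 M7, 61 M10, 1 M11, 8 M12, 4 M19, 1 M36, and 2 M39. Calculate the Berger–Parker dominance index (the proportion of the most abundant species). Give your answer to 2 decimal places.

0.49

Total N = 16+31+61+1+8+4+1+2 = 124, so the proportions are 0.129, 0.25, 0.4919, 0.0081, 0.0645, 0.0323, 0.0081, 0.0161 (working shown to 4 dp, full precision carried).
The largest proportion is 0.4919, i.e. d = 0.49 to 2 decimal places.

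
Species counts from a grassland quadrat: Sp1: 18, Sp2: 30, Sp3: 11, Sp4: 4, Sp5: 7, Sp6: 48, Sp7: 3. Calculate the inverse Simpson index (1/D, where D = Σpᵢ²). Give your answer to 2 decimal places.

Total N = 18+30+11+4+7+48+3 = 121, so the proportions are 0.14876, 0.247934, 0.090909, 0.033058, 0.057851, 0.396694, 0.024793 (working shown to 6 dp, full precision carried).
D = 0.14876² + 0.247934² + 0.090909² + 0.033058² + 0.057851² + 0.396694² + 0.024793² = 0.022130 + 0.061471 + 0.008264 + 0.001093 + 0.003347 + 0.157366 + 0.000615 = 0.254286.
So 1/D = 3.9326, i.e. 3.93 to 2 decimal places.

3.93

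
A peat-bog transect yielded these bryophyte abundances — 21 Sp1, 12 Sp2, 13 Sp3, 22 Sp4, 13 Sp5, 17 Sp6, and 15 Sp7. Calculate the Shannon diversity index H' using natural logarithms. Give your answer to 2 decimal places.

Total N = 21+12+13+22+13+17+15 = 113, so the proportions are 0.1858, 0.1062, 0.115, 0.1947, 0.115, 0.1504, 0.1327 (working shown to 4 dp, full precision carried).
Each pᵢ ln pᵢ term: 0.1858×(-1.6829)=-0.3127, 0.1062×(-2.2425)=-0.2381, 0.115×(-2.1624)=-0.2488, 0.1947×(-1.6363)=-0.3186, 0.115×(-2.1624)=-0.2488, 0.1504×(-1.8942)=-0.2850, 0.1327×(-2.0193)=-0.2681.
Sum = -1.9200, so H' = 1.92.

1.92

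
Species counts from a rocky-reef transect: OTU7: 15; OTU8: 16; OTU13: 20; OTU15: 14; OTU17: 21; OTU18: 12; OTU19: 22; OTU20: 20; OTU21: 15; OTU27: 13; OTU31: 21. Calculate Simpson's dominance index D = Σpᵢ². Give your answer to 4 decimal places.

0.0947

Total N = 15+16+20+14+21+12+22+20+15+13+21 = 189, so the proportions are 0.079365, 0.084656, 0.10582, 0.074074, 0.111111, 0.063492, 0.116402, 0.10582, 0.079365, 0.068783, 0.111111 (working shown to 6 dp, full precision carried).
D = 0.079365² + 0.084656² + 0.10582² + 0.074074² + 0.111111² + 0.063492² + 0.116402² + 0.10582² + 0.079365² + 0.068783² + 0.111111² = 0.006299 + 0.007167 + 0.011198 + 0.005487 + 0.012346 + 0.004031 + 0.013549 + 0.011198 + 0.006299 + 0.004731 + 0.012346 = 0.094650.
To 4 decimal places, D = 0.0947.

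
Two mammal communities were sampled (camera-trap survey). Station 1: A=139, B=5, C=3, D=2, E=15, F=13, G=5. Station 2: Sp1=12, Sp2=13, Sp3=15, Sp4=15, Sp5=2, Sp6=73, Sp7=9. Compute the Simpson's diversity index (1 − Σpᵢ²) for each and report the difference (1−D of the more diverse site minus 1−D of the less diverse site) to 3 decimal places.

0.277

Station 1: N=182, proportions 0.76374, 0.02747, 0.01648, 0.01099, 0.08242, 0.07143, 0.02747, giving 1−D = 0.40291 (working shown to 5 dp, full precision carried).
Station 2: N=139, proportions 0.08633, 0.09353, 0.10791, 0.10791, 0.01439, 0.52518, 0.06475, giving 1−D = 0.68030.
Difference = |0.40291 − 0.68030| = 0.27739, i.e. 0.277 to 3 decimal places.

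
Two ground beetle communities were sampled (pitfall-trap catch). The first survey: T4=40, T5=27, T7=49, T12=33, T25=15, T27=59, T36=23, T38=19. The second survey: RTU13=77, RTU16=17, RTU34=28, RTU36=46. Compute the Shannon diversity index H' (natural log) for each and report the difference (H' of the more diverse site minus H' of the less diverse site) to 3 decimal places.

0.745

The first survey: N=265, proportions 0.15094, 0.10189, 0.18491, 0.12453, 0.0566, 0.22264, 0.08679, 0.0717, giving H' = 1.98772 (working shown to 5 dp, full precision carried).
The second survey: N=168, proportions 0.45833, 0.10119, 0.16667, 0.27381, giving H' = 1.24267.
Difference = |1.98772 − 1.24267| = 0.74505, i.e. 0.745 to 3 decimal places.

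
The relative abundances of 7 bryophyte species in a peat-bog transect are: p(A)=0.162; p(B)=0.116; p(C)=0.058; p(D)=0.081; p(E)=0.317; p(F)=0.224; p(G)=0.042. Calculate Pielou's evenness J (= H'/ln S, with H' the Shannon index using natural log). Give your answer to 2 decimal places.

0.90

H' = −Σ pᵢ ln pᵢ = −((-0.2949) + (-0.2499) + (-0.1651) + (-0.2036) + (-0.3642) + (-0.3351) + (-0.1331)) = 1.7459 (working shown to 4 dp, full precision carried).
With S = 7 species, ln S = 1.9459, so J = 1.7459/1.9459 = 0.8972, i.e. 0.90 to 2 decimal places.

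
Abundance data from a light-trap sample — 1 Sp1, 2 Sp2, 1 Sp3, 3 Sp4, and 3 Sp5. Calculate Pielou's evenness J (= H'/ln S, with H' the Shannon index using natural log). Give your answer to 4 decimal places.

0.9350

Total N = 1+2+1+3+3 = 10, so the proportions are 0.1, 0.2, 0.1, 0.3, 0.3 (working shown to 6 dp, full precision carried).
H' = −Σ pᵢ ln pᵢ = −((-0.230259) + (-0.321888) + (-0.230259) + (-0.361192) + (-0.361192)) = 1.504788.
With S = 5 species, ln S = 1.609438, so J = 1.504788/1.609438 = 0.934978, i.e. 0.9350 to 4 decimal places.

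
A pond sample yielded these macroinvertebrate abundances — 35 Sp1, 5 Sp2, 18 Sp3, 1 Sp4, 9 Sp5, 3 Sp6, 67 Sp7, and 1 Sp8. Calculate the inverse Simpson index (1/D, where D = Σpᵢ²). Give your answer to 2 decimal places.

Total N = 35+5+18+1+9+3+67+1 = 139, so the proportions are 0.2518, 0.03597, 0.1295, 0.00719, 0.06475, 0.02158, 0.48201, 0.00719 (working shown to 5 dp, full precision carried).
D = 0.2518² + 0.03597² + 0.1295² + 0.00719² + 0.06475² + 0.02158² + 0.48201² + 0.00719² = 0.06340 + 0.00129 + 0.01677 + 0.00005 + 0.00419 + 0.00047 + 0.23234 + 0.00005 = 0.31857.
So 1/D = 3.1391, i.e. 3.14 to 2 decimal places.

3.14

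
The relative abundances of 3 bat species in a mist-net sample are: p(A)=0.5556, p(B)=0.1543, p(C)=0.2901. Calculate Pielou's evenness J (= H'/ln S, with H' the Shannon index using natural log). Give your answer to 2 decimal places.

0.89

H' = −Σ pᵢ ln pᵢ = −((-0.3265) + (-0.2884) + (-0.3590)) = 0.9739 (working shown to 4 dp, full precision carried).
With S = 3 species, ln S = 1.0986, so J = 0.9739/1.0986 = 0.8865, i.e. 0.89 to 2 decimal places.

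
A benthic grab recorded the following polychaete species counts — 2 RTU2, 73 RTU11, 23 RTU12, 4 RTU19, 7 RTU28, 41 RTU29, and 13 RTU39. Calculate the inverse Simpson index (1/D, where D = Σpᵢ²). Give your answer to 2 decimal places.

3.42

Total N = 2+73+23+4+7+41+13 = 163, so the proportions are 0.01227, 0.447853, 0.141104, 0.02454, 0.042945, 0.251534, 0.079755 (working shown to 6 dp, full precision carried).
D = 0.01227² + 0.447853² + 0.141104² + 0.02454² + 0.042945² + 0.251534² + 0.079755² = 0.000151 + 0.200572 + 0.019910 + 0.000602 + 0.001844 + 0.063269 + 0.006361 = 0.292710.
So 1/D = 3.4164, i.e. 3.42 to 2 decimal places.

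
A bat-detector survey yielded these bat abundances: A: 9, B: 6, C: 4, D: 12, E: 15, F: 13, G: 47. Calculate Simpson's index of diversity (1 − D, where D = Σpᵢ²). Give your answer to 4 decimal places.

Total N = 9+6+4+12+15+13+47 = 106, so the proportions are 0.084906, 0.056604, 0.037736, 0.113208, 0.141509, 0.122642, 0.443396 (working shown to 6 dp, full precision carried).
D = 0.084906² + 0.056604² + 0.037736² + 0.113208² + 0.141509² + 0.122642² + 0.443396² = 0.007209 + 0.003204 + 0.001424 + 0.012816 + 0.020025 + 0.015041 + 0.196600 = 0.256319.
So 1 − D = 0.743681, i.e. 0.7437 to 4 decimal places.

0.7437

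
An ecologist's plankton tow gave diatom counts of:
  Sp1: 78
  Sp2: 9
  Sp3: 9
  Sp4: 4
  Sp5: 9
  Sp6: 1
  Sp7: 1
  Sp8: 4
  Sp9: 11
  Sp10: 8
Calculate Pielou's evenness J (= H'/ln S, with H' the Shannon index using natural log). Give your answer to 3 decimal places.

0.658

Total N = 78+9+9+4+9+1+1+4+11+8 = 134, so the proportions are 0.58209, 0.06716, 0.06716, 0.02985, 0.06716, 0.00746, 0.00746, 0.02985, 0.08209, 0.0597 (working shown to 5 dp, full precision carried).
H' = −Σ pᵢ ln pᵢ = −((-0.31499) + (-0.18138) + (-0.18138) + (-0.10482) + (-0.18138) + (-0.03655) + (-0.03655) + (-0.10482) + (-0.20522) + (-0.16826)) = 1.51537.
With S = 10 species, ln S = 2.30259, so J = 1.51537/2.30259 = 0.65812, i.e. 0.658 to 3 decimal places.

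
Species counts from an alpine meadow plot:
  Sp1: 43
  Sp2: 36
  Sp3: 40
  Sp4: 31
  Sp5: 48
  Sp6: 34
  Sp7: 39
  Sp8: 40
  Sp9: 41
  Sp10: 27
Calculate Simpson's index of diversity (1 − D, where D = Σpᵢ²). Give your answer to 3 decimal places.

Total N = 43+36+40+31+48+34+39+40+41+27 = 379, so the proportions are 0.11346, 0.09499, 0.10554, 0.08179, 0.12665, 0.08971, 0.1029, 0.10554, 0.10818, 0.07124 (working shown to 5 dp, full precision carried).
D = 0.11346² + 0.09499² + 0.10554² + 0.08179² + 0.12665² + 0.08971² + 0.1029² + 0.10554² + 0.10818² + 0.07124² = 0.01287 + 0.00902 + 0.01114 + 0.00669 + 0.01604 + 0.00805 + 0.01059 + 0.01114 + 0.01170 + 0.00508 = 0.10232.
So 1 − D = 0.89768, i.e. 0.898 to 3 decimal places.

0.898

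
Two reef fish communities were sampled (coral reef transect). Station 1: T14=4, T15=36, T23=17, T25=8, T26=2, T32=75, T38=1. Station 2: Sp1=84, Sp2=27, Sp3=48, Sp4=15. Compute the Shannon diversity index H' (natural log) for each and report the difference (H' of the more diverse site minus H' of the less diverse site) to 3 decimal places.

Station 1: N=143, proportions 0.027972, 0.251748, 0.118881, 0.055944, 0.013986, 0.524476, 0.006993, giving H' = 1.294663 (working shown to 6 dp, full precision carried).
Station 2: N=174, proportions 0.482759, 0.155172, 0.275862, 0.086207, giving H' = 1.207247.
Difference = |1.294663 − 1.207247| = 0.087416, i.e. 0.087 to 3 decimal places.

0.087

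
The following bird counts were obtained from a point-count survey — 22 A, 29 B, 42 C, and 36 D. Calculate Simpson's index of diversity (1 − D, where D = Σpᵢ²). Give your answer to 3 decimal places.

Total N = 22+29+42+36 = 129, so the proportions are 0.170543, 0.224806, 0.325581, 0.27907 (working shown to 6 dp, full precision carried).
D = 0.170543² + 0.224806² + 0.325581² + 0.27907² = 0.029085 + 0.050538 + 0.106003 + 0.077880 = 0.263506.
So 1 − D = 0.736494, i.e. 0.736 to 3 decimal places.

0.736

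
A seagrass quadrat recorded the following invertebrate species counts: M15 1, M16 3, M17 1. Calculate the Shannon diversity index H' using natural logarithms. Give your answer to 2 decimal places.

0.95

Total N = 1+3+1 = 5, so the proportions are 0.2, 0.6, 0.2 (working shown to 4 dp, full precision carried).
Each pᵢ ln pᵢ term: 0.2×(-1.6094)=-0.3219, 0.6×(-0.5108)=-0.3065, 0.2×(-1.6094)=-0.3219.
Sum = -0.9503, so H' = 0.95.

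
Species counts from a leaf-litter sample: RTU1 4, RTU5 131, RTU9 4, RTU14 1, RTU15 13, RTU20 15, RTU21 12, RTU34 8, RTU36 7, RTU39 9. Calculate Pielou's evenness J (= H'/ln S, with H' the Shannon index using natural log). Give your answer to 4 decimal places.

0.5989

Total N = 4+131+4+1+13+15+12+8+7+9 = 204, so the proportions are 0.019608, 0.642157, 0.019608, 0.004902, 0.063725, 0.073529, 0.058824, 0.039216, 0.034314, 0.044118 (working shown to 6 dp, full precision carried).
H' = −Σ pᵢ ln pᵢ = −((-0.077095) + (-0.284426) + (-0.077095) + (-0.026069) + (-0.175447) + (-0.191917) + (-0.166660) + (-0.127007) + (-0.115713) + (-0.137687)) = 1.379115.
With S = 10 species, ln S = 2.302585, so J = 1.379115/2.302585 = 0.598942, i.e. 0.5989 to 4 decimal places.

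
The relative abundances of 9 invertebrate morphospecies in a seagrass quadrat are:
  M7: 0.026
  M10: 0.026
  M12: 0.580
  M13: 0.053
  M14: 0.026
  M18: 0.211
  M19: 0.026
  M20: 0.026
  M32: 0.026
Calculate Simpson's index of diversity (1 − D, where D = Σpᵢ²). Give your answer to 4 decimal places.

0.6122

D = 0.026² + 0.026² + 0.58² + 0.053² + 0.026² + 0.211² + 0.026² + 0.026² + 0.026² = 0.000676 + 0.000676 + 0.336400 + 0.002809 + 0.000676 + 0.044521 + 0.000676 + 0.000676 + 0.000676 = 0.387786 (working shown to 6 dp, full precision carried).
So 1 − D = 0.612214, i.e. 0.6122 to 4 decimal places.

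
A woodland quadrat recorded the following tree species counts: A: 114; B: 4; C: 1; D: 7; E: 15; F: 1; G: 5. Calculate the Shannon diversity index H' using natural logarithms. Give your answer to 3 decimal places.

0.856

Total N = 114+4+1+7+15+1+5 = 147, so the proportions are 0.77551, 0.02721, 0.0068, 0.04762, 0.10204, 0.0068, 0.03401 (working shown to 5 dp, full precision carried).
Each pᵢ ln pᵢ term: 0.77551×(-0.25423)=-0.19716, 0.02721×(-3.60414)=-0.09807, 0.0068×(-4.99043)=-0.03395, 0.04762×(-3.04452)=-0.14498, 0.10204×(-2.28238)=-0.23290, 0.0068×(-4.99043)=-0.03395, 0.03401×(-3.38099)=-0.11500.
Sum = -0.85600, so H' = 0.856.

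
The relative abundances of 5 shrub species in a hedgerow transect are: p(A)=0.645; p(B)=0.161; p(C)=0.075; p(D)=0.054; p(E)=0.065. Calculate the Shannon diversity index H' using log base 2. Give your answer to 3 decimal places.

Each pᵢ log₂ pᵢ term (working shown to 5 dp, full precision carried): 0.645×(-0.63263)=-0.40805, 0.161×(-2.63487)=-0.42421, 0.075×(-3.73697)=-0.28027, 0.054×(-4.21090)=-0.22739, 0.065×(-3.94342)=-0.25632.
Sum = -1.59624, so H' = 1.596.

1.596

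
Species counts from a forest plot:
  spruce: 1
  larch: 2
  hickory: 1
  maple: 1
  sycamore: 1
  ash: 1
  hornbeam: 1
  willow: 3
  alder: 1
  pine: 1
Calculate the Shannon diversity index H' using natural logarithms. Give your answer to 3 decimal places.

2.205

Total N = 1+2+1+1+1+1+1+3+1+1 = 13, so the proportions are 0.07692, 0.15385, 0.07692, 0.07692, 0.07692, 0.07692, 0.07692, 0.23077, 0.07692, 0.07692 (working shown to 5 dp, full precision carried).
Each pᵢ ln pᵢ term: 0.07692×(-2.56495)=-0.19730, 0.15385×(-1.87180)=-0.28797, 0.07692×(-2.56495)=-0.19730, 0.07692×(-2.56495)=-0.19730, 0.07692×(-2.56495)=-0.19730, 0.07692×(-2.56495)=-0.19730, 0.07692×(-2.56495)=-0.19730, 0.23077×(-1.46634)=-0.33839, 0.07692×(-2.56495)=-0.19730, 0.07692×(-2.56495)=-0.19730.
Sum = -2.20479, so H' = 2.205.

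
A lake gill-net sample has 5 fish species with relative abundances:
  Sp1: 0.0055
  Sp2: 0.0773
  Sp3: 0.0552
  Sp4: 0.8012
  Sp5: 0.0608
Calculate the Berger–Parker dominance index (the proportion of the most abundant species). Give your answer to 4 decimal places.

The largest proportion is 0.8012, i.e. d = 0.8012 to 4 decimal places.

0.8012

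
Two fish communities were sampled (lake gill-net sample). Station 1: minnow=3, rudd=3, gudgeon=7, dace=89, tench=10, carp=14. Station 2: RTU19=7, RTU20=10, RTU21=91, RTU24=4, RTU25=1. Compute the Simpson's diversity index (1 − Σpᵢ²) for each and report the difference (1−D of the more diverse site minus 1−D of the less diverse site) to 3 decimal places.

0.140

Station 1: N=126, proportions 0.02381, 0.02381, 0.05556, 0.70635, 0.07937, 0.11111, giving 1−D = 0.47821 (working shown to 5 dp, full precision carried).
Station 2: N=113, proportions 0.06195, 0.0885, 0.80531, 0.0354, 0.00885, giving 1−D = 0.33848.
Difference = |0.47821 − 0.33848| = 0.13973, i.e. 0.140 to 3 decimal places.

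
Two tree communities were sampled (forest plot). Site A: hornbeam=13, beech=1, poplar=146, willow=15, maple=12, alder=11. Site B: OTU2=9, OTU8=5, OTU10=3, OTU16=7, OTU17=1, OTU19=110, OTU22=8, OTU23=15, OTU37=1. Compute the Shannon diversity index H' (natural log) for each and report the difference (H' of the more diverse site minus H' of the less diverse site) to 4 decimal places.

Site A: N=198, proportions 0.065657, 0.005051, 0.737374, 0.075758, 0.060606, 0.055556, giving H' = 0.956108 (working shown to 6 dp, full precision carried).
Site B: N=159, proportions 0.056604, 0.031447, 0.018868, 0.044025, 0.006289, 0.691824, 0.050314, 0.09434, 0.006289, giving H' = 1.175517.
Difference = |0.956108 − 1.175517| = 0.219409, i.e. 0.2194 to 4 decimal places.

0.2194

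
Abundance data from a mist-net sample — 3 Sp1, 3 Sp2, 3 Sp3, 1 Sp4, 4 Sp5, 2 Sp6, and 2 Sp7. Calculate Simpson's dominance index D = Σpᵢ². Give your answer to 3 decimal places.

0.160

Total N = 3+3+3+1+4+2+2 = 18, so the proportions are 0.166667, 0.166667, 0.166667, 0.055556, 0.222222, 0.111111, 0.111111 (working shown to 6 dp, full precision carried).
D = 0.166667² + 0.166667² + 0.166667² + 0.055556² + 0.222222² + 0.111111² + 0.111111² = 0.027778 + 0.027778 + 0.027778 + 0.003086 + 0.049383 + 0.012346 + 0.012346 = 0.160494.
To 3 decimal places, D = 0.160.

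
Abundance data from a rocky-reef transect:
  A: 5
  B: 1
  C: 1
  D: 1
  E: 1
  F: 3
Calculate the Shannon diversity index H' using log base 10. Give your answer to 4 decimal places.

0.6687

Total N = 5+1+1+1+1+3 = 12, so the proportions are 0.416667, 0.083333, 0.083333, 0.083333, 0.083333, 0.25 (working shown to 6 dp, full precision carried).
Each pᵢ log₁₀ pᵢ term: 0.416667×(-0.380211)=-0.158421, 0.083333×(-1.079181)=-0.089932, 0.083333×(-1.079181)=-0.089932, 0.083333×(-1.079181)=-0.089932, 0.083333×(-1.079181)=-0.089932, 0.25×(-0.602060)=-0.150515.
Sum = -0.668663, so H' = 0.6687.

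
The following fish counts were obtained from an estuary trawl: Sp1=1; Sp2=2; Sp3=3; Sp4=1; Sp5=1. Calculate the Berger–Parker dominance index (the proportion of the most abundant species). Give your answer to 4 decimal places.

Total N = 1+2+3+1+1 = 8, so the proportions are 0.125, 0.25, 0.375, 0.125, 0.125 (working shown to 6 dp, full precision carried).
The largest proportion is 0.375, i.e. d = 0.3750 to 4 decimal places.

0.3750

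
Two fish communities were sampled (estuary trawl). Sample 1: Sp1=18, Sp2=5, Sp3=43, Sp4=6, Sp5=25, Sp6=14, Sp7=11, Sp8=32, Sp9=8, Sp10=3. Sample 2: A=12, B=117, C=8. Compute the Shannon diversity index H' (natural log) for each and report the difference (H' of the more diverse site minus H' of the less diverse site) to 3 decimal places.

Sample 1: N=165, proportions 0.10909, 0.0303, 0.26061, 0.03636, 0.15152, 0.08485, 0.06667, 0.19394, 0.04848, 0.01818, giving H' = 2.03209 (working shown to 5 dp, full precision carried).
Sample 2: N=137, proportions 0.08759, 0.85401, 0.05839, giving H' = 0.51393.
Difference = |2.03209 − 0.51393| = 1.51816, i.e. 1.518 to 3 decimal places.

1.518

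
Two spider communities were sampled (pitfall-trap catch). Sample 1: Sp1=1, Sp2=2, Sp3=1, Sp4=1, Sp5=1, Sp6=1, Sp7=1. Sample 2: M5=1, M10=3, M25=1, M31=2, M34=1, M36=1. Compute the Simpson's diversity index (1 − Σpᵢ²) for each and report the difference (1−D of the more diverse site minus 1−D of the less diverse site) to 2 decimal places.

0.05

Sample 1: N=8, proportions 0.125, 0.25, 0.125, 0.125, 0.125, 0.125, 0.125, giving 1−D = 0.84375 (working shown to 5 dp, full precision carried).
Sample 2: N=9, proportions 0.11111, 0.33333, 0.11111, 0.22222, 0.11111, 0.11111, giving 1−D = 0.79012.
Difference = |0.84375 − 0.79012| = 0.05363, i.e. 0.05 to 2 decimal places.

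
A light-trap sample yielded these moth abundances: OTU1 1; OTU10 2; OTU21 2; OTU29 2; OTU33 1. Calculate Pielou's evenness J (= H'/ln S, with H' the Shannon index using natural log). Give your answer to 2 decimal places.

0.97

Total N = 1+2+2+2+1 = 8, so the proportions are 0.125, 0.25, 0.25, 0.25, 0.125 (working shown to 4 dp, full precision carried).
H' = −Σ pᵢ ln pᵢ = −((-0.2599) + (-0.3466) + (-0.3466) + (-0.3466) + (-0.2599)) = 1.5596.
With S = 5 species, ln S = 1.6094, so J = 1.5596/1.6094 = 0.9690, i.e. 0.97 to 2 decimal places.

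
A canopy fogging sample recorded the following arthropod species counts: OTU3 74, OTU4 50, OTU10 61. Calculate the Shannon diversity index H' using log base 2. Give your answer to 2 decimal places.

1.57

Total N = 74+50+61 = 185, so the proportions are 0.4, 0.2703, 0.3297 (working shown to 4 dp, full precision carried).
Each pᵢ log₂ pᵢ term: 0.4×(-1.3219)=-0.5288, 0.2703×(-1.8875)=-0.5101, 0.3297×(-1.6006)=-0.5278.
Sum = -1.5667, so H' = 1.57.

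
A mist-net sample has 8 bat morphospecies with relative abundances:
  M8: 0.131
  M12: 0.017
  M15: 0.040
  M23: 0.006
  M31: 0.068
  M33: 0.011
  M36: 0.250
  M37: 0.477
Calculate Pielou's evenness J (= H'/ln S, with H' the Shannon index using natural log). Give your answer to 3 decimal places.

H' = −Σ pᵢ ln pᵢ = −((-0.26627) + (-0.06927) + (-0.12876) + (-0.03070) + (-0.18280) + (-0.04961) + (-0.34657) + (-0.35309)) = 1.42706 (working shown to 5 dp, full precision carried).
With S = 8 species, ln S = 2.07944, so J = 1.42706/2.07944 = 0.68627, i.e. 0.686 to 3 decimal places.

0.686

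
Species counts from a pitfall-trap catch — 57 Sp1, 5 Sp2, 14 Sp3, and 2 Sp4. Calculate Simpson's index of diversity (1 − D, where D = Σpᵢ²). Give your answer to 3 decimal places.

Total N = 57+5+14+2 = 78, so the proportions are 0.73077, 0.0641, 0.17949, 0.02564 (working shown to 5 dp, full precision carried).
D = 0.73077² + 0.0641² + 0.17949² + 0.02564² = 0.53402 + 0.00411 + 0.03222 + 0.00066 = 0.57101.
So 1 − D = 0.42899, i.e. 0.429 to 3 decimal places.

0.429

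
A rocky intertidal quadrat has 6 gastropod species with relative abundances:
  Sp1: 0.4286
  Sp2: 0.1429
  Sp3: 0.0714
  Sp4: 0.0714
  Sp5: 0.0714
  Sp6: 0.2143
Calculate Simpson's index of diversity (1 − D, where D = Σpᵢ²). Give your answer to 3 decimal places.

D = 0.4286² + 0.1429² + 0.0714² + 0.0714² + 0.0714² + 0.2143² = 0.18370 + 0.02042 + 0.00510 + 0.00510 + 0.00510 + 0.04592 = 0.26534 (working shown to 5 dp, full precision carried).
So 1 − D = 0.73466, i.e. 0.735 to 3 decimal places.

0.735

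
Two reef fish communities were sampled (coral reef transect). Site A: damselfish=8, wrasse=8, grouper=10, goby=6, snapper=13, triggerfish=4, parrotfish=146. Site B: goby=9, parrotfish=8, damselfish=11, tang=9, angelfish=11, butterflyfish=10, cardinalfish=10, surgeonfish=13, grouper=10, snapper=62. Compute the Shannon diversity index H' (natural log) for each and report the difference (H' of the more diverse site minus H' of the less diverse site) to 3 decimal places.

Site A: N=195, proportions 0.04103, 0.04103, 0.05128, 0.03077, 0.06667, 0.02051, 0.74872, giving H' = 0.99842 (working shown to 5 dp, full precision carried).
Site B: N=153, proportions 0.05882, 0.05229, 0.0719, 0.05882, 0.0719, 0.06536, 0.06536, 0.08497, 0.06536, 0.40523, giving H' = 1.97656.
Difference = |0.99842 − 1.97656| = 0.97814, i.e. 0.978 to 3 decimal places.

0.978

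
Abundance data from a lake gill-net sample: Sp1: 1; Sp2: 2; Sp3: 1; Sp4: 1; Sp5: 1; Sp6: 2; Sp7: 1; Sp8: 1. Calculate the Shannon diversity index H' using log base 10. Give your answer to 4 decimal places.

0.8796

Total N = 1+2+1+1+1+2+1+1 = 10, so the proportions are 0.1, 0.2, 0.1, 0.1, 0.1, 0.2, 0.1, 0.1 (working shown to 6 dp, full precision carried).
Each pᵢ log₁₀ pᵢ term: 0.1×(-1.000000)=-0.100000, 0.2×(-0.698970)=-0.139794, 0.1×(-1.000000)=-0.100000, 0.1×(-1.000000)=-0.100000, 0.1×(-1.000000)=-0.100000, 0.2×(-0.698970)=-0.139794, 0.1×(-1.000000)=-0.100000, 0.1×(-1.000000)=-0.100000.
Sum = -0.879588, so H' = 0.8796.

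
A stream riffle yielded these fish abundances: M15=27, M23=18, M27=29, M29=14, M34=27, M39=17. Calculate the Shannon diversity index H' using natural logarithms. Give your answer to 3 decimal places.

Total N = 27+18+29+14+27+17 = 132, so the proportions are 0.20455, 0.13636, 0.2197, 0.10606, 0.20455, 0.12879 (working shown to 5 dp, full precision carried).
Each pᵢ ln pᵢ term: 0.20455×(-1.58697)=-0.32461, 0.13636×(-1.99243)=-0.27170, 0.2197×(-1.51551)=-0.33295, 0.10606×(-2.24374)=-0.23797, 0.20455×(-1.58697)=-0.32461, 0.12879×(-2.04959)=-0.26396.
Sum = -1.75580, so H' = 1.756.

1.756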